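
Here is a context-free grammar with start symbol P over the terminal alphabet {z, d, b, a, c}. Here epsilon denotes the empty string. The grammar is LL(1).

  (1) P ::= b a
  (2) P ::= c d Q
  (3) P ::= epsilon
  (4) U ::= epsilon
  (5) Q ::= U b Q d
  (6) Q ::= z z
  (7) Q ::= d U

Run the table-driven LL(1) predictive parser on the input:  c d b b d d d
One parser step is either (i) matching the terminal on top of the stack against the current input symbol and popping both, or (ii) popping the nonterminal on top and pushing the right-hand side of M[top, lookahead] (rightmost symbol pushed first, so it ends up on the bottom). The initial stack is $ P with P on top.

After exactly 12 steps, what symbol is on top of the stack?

      Stack        Input            Action
   1  $ P          c d b b d d d $  expand P ::= c d Q
   2  $ Q d c      c d b b d d d $  match c
   3  $ Q d        d b b d d d $    match d
   4  $ Q          b b d d d $      expand Q ::= U b Q d
   5  $ d Q b U    b b d d d $      expand U ::= epsilon
   6  $ d Q b      b b d d d $      match b
   7  $ d Q        b d d d $        expand Q ::= U b Q d
   8  $ d d Q b U  b d d d $        expand U ::= epsilon
   9  $ d d Q b    b d d d $        match b
  10  $ d d Q      d d d $          expand Q ::= d U
  11  $ d d U d    d d d $          match d
  12  $ d d U      d d $            expand U ::= epsilon
Stack after step 12: $ d d (top = d).

d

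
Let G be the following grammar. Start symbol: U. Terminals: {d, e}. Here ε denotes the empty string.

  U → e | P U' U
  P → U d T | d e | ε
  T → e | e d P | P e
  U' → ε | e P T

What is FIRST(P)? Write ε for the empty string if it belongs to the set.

{ε, d, e}

FIRST(U') = {ε, e}
FIRST(U) = {d, e}  (via P U' U)
FIRST(P) = {ε, d, e}  (via U d T)
FIRST(T) = {d, e}  (via P e)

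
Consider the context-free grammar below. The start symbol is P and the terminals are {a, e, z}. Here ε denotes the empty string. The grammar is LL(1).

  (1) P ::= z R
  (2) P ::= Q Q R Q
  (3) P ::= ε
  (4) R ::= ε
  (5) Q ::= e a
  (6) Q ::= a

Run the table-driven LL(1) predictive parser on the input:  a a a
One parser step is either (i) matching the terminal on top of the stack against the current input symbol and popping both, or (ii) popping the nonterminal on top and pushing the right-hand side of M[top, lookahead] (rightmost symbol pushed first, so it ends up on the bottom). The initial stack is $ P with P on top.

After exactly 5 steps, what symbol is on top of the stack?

     Stack      Input    Action
  1  $ P        a a a $  expand P ::= Q Q R Q
  2  $ Q R Q Q  a a a $  expand Q ::= a
  3  $ Q R Q a  a a a $  match a
  4  $ Q R Q    a a $    expand Q ::= a
  5  $ Q R a    a a $    match a
Stack after step 5: $ Q R (top = R).

R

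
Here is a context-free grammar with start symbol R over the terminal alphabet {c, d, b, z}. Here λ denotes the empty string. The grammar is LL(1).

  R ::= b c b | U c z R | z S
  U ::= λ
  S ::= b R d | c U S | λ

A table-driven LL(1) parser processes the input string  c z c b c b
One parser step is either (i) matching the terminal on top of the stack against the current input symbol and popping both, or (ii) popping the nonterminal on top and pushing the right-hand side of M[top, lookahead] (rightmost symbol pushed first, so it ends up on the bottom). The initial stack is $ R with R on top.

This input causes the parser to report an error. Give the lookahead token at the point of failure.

step 1: stack=$ R  input=c z c b c b $  — expand R ::= U c z R
step 2: stack=$ R z c U  input=c z c b c b $  — expand U ::= λ
step 3: stack=$ R z c  input=c z c b c b $  — match c
step 4: stack=$ R z  input=z c b c b $  — match z
step 5: stack=$ R  input=c b c b $  — expand R ::= U c z R
step 6: stack=$ R z c U  input=c b c b $  — expand U ::= λ
step 7: stack=$ R z c  input=c b c b $  — match c
step 8: stack=$ R z  input=b c b $  — error: top is terminal z but lookahead is b

b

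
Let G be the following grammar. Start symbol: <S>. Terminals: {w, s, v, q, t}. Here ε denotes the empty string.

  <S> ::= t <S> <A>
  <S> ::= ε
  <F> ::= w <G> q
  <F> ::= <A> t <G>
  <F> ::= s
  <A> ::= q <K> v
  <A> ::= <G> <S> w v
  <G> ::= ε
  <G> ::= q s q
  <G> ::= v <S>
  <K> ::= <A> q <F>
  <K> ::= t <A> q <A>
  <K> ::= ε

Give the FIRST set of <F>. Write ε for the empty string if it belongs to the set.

FIRST(<S>): from <S>::=t <S> <A> we get {t}; from <S>::=ε we get {ε}. So FIRST(<S>) = {ε, t}.
FIRST(<G>): from <G>::=ε we get {ε}; from <G>::=q s q we get {q}; from <G>::=v <S> we get {v}. So FIRST(<G>) = {ε, q, v}.
FIRST(<A>): from <A>::=q <K> v we get {q}; from <A>::=<G> <S> w v we get {q, t, v, w}. So FIRST(<A>) = {q, t, v, w}.
FIRST(<F>): from <F>::=w <G> q we get {w}; from <F>::=<A> t <G> we get {q, t, v, w}; from <F>::=s we get {s}. So FIRST(<F>) = {q, s, t, v, w}.
FIRST(<K>): from <K>::=<A> q <F> we get {q, t, v, w}; from <K>::=t <A> q <A> we get {t}; from <K>::=ε we get {ε}. So FIRST(<K>) = {ε, q, t, v, w}.

{q, s, t, v, w}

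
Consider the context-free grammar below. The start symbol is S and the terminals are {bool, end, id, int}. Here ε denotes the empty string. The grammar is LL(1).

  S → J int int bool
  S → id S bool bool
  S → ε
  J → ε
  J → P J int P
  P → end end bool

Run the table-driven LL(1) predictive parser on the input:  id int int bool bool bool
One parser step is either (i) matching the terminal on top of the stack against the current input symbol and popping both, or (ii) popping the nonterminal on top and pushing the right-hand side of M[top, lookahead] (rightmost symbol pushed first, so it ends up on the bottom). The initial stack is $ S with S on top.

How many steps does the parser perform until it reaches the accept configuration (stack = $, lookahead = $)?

     Stack                       Input                        Action
  1  $ S                         id int int bool bool bool $  expand S → id S bool bool
  2  $ bool bool S id            id int int bool bool bool $  match id
  3  $ bool bool S               int int bool bool bool $     expand S → J int int bool
  4  $ bool bool bool int int J  int int bool bool bool $     expand J → ε
  5  $ bool bool bool int int    int int bool bool bool $     match int
  6  $ bool bool bool int        int bool bool bool $         match int
  7  $ bool bool bool            bool bool bool $             match bool
  8  $ bool bool                 bool bool $                  match bool
  9  $ bool                      bool $                       match bool
Accept reached after 9 steps.

9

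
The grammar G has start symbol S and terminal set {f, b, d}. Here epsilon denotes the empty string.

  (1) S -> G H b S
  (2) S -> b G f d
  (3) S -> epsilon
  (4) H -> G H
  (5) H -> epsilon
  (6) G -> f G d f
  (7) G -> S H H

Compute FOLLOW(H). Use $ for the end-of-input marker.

{b, d, f}

FIRST(S): from S->G H b S we get {b, f}; from S->b G f d we get {b}; from S->epsilon we get {epsilon}. So FIRST(S) = {epsilon, b, f}.
FIRST(H): from H->G H we get {epsilon, b, f}; from H->epsilon we get {epsilon}. So FIRST(H) = {epsilon, b, f}.
FIRST(G): from G->f G d f we get {f}; from G->S H H we get {epsilon, b, f}. So FIRST(G) = {epsilon, b, f}.
FOLLOW(S) includes $ since S is the start symbol.
FOLLOW(S): in S->G H b S, the suffix after S is empty (adds nothing new); in G->S H H, S is followed by H H with FIRST {epsilon, b, f}; in G->S H H, the suffix after S is nullable, so FOLLOW(S) ⊇ FOLLOW(G) = {b, d, f}. Thus FOLLOW(S) = {$, b, d, f}.
FOLLOW(H): in S->G H b S, H is followed by b S with FIRST {b}; in H->G H, the suffix after H is empty (adds nothing new); in G->S H H (occurrence 1), H is followed by H with FIRST {epsilon, b, f}; in G->S H H (occurrence 1), the suffix after H is nullable, so FOLLOW(H) ⊇ FOLLOW(G) = {b, d, f}; in G->S H H (occurrence 2), the suffix after H is empty, so FOLLOW(H) ⊇ FOLLOW(G) = {b, d, f}. Thus FOLLOW(H) = {b, d, f}.
FOLLOW(G): in S->G H b S, G is followed by H b S with FIRST {b, f}; in S->b G f d, G is followed by f d with FIRST {f}; in H->G H, G is followed by H with FIRST {epsilon, b, f}; in H->G H, the suffix after G is nullable, so FOLLOW(G) ⊇ FOLLOW(H) = {b, d, f}; in G->f G d f, G is followed by d f with FIRST {d}. Thus FOLLOW(G) = {b, d, f}.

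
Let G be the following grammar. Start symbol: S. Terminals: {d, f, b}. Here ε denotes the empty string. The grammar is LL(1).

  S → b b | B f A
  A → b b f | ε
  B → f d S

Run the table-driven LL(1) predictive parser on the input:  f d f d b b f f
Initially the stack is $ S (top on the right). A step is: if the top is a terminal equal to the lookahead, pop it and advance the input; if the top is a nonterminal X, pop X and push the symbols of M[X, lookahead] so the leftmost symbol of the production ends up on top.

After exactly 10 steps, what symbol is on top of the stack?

b

      Stack            Input              Action
   1  $ S              f d f d b b f f $  expand S → B f A
   2  $ A f B          f d f d b b f f $  expand B → f d S
   3  $ A f S d f      f d f d b b f f $  match f
   4  $ A f S d        d f d b b f f $    match d
   5  $ A f S          f d b b f f $      expand S → B f A
   6  $ A f A f B      f d b b f f $      expand B → f d S
   7  $ A f A f S d f  f d b b f f $      match f
   8  $ A f A f S d    d b b f f $        match d
   9  $ A f A f S      b b f f $          expand S → b b
  10  $ A f A f b b    b b f f $          match b
Stack after step 10: $ A f A f b (top = b).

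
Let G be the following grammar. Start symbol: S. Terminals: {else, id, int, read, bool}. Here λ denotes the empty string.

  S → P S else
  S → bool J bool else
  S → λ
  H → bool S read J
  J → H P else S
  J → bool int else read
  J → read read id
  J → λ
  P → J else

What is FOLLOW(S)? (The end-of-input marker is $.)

FIRST(H) = {bool}
FIRST(J) = {λ, bool, read}  (via H P else S)
FIRST(P) = {bool, else, read}  (via J else)
FIRST(S) = {λ, bool, else, read}  (via P S else)
FOLLOW(S) includes $ since S is the start symbol.
FOLLOW(H): in J→H P else S, H is followed by P else S with FIRST {bool, else, read}. Thus FOLLOW(H) = {bool, else, read}.
FOLLOW(J): in S→bool J bool else, J is followed by bool else with FIRST {bool}; in H→bool S read J, the suffix after J is empty, so FOLLOW(J) ⊇ FOLLOW(H) = {bool, else, read}; in P→J else, J is followed by else with FIRST {else}. Thus FOLLOW(J) = {bool, else, read}.
FOLLOW(S): in S→P S else, S is followed by else with FIRST {else}; in H→bool S read J, S is followed by read J with FIRST {read}; in J→H P else S, the suffix after S is empty, so FOLLOW(S) ⊇ FOLLOW(J) = {bool, else, read}. Thus FOLLOW(S) = {$, bool, else, read}.
FOLLOW(P): in S→P S else, P is followed by S else with FIRST {bool, else, read}; in J→H P else S, P is followed by else S with FIRST {else}. Thus FOLLOW(P) = {bool, else, read}.

{$, bool, else, read}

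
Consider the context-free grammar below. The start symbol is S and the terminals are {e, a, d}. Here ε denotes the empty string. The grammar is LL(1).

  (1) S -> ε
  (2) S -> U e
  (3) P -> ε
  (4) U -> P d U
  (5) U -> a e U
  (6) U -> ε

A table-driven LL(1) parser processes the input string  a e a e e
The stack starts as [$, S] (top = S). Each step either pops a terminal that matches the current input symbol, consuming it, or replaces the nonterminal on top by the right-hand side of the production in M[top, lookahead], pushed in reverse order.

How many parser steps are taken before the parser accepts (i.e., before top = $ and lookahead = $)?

     Stack      Input        Action
  1  $ S        a e a e e $  expand S -> U e
  2  $ e U      a e a e e $  expand U -> a e U
  3  $ e U e a  a e a e e $  match a
  4  $ e U e    e a e e $    match e
  5  $ e U      a e e $      expand U -> a e U
  6  $ e U e a  a e e $      match a
  7  $ e U e    e e $        match e
  8  $ e U      e $          expand U -> ε
  9  $ e        e $          match e
Accept reached after 9 steps.

9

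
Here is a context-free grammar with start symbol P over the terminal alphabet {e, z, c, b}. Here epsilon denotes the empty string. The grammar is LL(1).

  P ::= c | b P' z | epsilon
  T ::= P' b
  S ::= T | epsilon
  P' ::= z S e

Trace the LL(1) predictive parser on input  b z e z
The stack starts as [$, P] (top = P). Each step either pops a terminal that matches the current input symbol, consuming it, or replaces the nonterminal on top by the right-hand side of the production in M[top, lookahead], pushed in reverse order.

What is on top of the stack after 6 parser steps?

z

     Stack      Input      Action
  1  $ P        b z e z $  expand P ::= b P' z
  2  $ z P' b   b z e z $  match b
  3  $ z P'     z e z $    expand P' ::= z S e
  4  $ z e S z  z e z $    match z
  5  $ z e S    e z $      expand S ::= epsilon
  6  $ z e      e z $      match e
Stack after step 6: $ z (top = z).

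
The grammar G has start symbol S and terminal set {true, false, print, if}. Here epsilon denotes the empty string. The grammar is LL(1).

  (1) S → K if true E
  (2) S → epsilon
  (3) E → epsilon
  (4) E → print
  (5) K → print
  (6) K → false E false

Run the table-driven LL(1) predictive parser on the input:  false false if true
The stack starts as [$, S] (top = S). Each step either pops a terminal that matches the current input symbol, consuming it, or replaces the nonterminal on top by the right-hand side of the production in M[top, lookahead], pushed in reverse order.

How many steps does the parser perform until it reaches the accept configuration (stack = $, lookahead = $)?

     Stack                      Input                  Action
  1  $ S                        false false if true $  expand S → K if true E
  2  $ E true if K              false false if true $  expand K → false E false
  3  $ E true if false E false  false false if true $  match false
  4  $ E true if false E        false if true $        expand E → epsilon
  5  $ E true if false          false if true $        match false
  6  $ E true if                if true $              match if
  7  $ E true                   true $                 match true
  8  $ E                        $                      expand E → epsilon
Accept reached after 8 steps.

8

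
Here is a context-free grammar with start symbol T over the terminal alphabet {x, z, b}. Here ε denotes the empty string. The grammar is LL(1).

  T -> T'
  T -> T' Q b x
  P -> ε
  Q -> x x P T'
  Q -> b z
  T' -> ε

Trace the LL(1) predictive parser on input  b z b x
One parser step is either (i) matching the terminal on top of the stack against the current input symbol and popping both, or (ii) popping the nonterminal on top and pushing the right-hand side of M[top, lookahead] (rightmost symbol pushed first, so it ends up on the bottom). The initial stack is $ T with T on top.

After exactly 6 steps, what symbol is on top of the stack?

     Stack       Input      Action
  1  $ T         b z b x $  expand T -> T' Q b x
  2  $ x b Q T'  b z b x $  expand T' -> ε
  3  $ x b Q     b z b x $  expand Q -> b z
  4  $ x b z b   b z b x $  match b
  5  $ x b z     z b x $    match z
  6  $ x b       b x $      match b
Stack after step 6: $ x (top = x).

x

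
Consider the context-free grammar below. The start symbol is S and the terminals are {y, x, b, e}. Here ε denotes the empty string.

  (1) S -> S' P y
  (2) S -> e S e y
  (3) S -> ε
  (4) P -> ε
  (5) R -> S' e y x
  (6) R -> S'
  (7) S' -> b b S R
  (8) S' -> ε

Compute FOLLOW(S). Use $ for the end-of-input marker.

{$, b, e, y}

FIRST(P) = {ε}
FIRST(S') = {ε, b}
FIRST(S) = {ε, b, e, y}  (via S' P y)
FIRST(R) = {ε, b, e}  (via S' e y x, S')
FOLLOW(S) includes $ since S is the start symbol.
FOLLOW(P): in S->S' P y, P is followed by y with FIRST {y}. Thus FOLLOW(P) = {y}.
FOLLOW(S): in S->e S e y, S is followed by e y with FIRST {e}; in S'->b b S R, S is followed by R with FIRST {ε, b, e}; in S'->b b S R, the suffix after S is nullable, so FOLLOW(S) ⊇ FOLLOW(S') = {e, y}. Thus FOLLOW(S) = {$, b, e, y}.
FOLLOW(R): in S'->b b S R, the suffix after R is empty, so FOLLOW(R) ⊇ FOLLOW(S') = {e, y}. Thus FOLLOW(R) = {e, y}.
FOLLOW(S'): in S->S' P y, S' is followed by P y with FIRST {y}; in R->S' e y x, S' is followed by e y x with FIRST {e}; in R->S', the suffix after S' is empty, so FOLLOW(S') ⊇ FOLLOW(R) = {e, y}. Thus FOLLOW(S') = {e, y}.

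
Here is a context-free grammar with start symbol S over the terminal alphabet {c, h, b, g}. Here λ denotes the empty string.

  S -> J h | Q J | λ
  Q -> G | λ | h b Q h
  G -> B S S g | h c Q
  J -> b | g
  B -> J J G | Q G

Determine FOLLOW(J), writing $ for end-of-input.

{$, b, g, h}

FIRST(J) = {b, g}
FIRST(S) = {λ, b, g, h}  (via J h, Q J)
FIRST(Q) = {λ, b, g, h}  (via G)
FIRST(G) = {b, g, h}  (via B S S g)
FIRST(B) = {b, g, h}  (via J J G, Q G)
FOLLOW(S) includes $ since S is the start symbol.
FOLLOW(S): in G->B S S g (occurrence 1), S is followed by S g with FIRST {b, g, h}; in G->B S S g (occurrence 2), S is followed by g with FIRST {g}. Thus FOLLOW(S) = {$, b, g, h}.
FOLLOW(J): in S->J h, J is followed by h with FIRST {h}; in S->Q J, the suffix after J is empty, so FOLLOW(J) ⊇ FOLLOW(S) = {$, b, g, h}; in B->J J G (occurrence 1), J is followed by J G with FIRST {b, g}; in B->J J G (occurrence 2), J is followed by G with FIRST {b, g, h}. Thus FOLLOW(J) = {$, b, g, h}.
FOLLOW(B): in G->B S S g, B is followed by S S g with FIRST {b, g, h}. Thus FOLLOW(B) = {b, g, h}.
FOLLOW(Q): in S->Q J, Q is followed by J with FIRST {b, g}; in Q->h b Q h, Q is followed by h with FIRST {h}; in G->h c Q, the suffix after Q is empty, so FOLLOW(Q) ⊇ FOLLOW(G) = {b, g, h}; in B->Q G, Q is followed by G with FIRST {b, g, h}. Thus FOLLOW(Q) = {b, g, h}.
FOLLOW(G): in Q->G, the suffix after G is empty, so FOLLOW(G) ⊇ FOLLOW(Q) = {b, g, h}; in B->J J G, the suffix after G is empty, so FOLLOW(G) ⊇ FOLLOW(B) = {b, g, h}; in B->Q G, the suffix after G is empty, so FOLLOW(G) ⊇ FOLLOW(B) = {b, g, h}. Thus FOLLOW(G) = {b, g, h}.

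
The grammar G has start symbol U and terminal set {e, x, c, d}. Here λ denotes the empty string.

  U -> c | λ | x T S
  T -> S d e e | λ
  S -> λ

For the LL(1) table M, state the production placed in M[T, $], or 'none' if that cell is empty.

T -> λ

FIRST(U) = {λ, c, x}
FIRST(S) = {λ}
FIRST(T) = {λ, d}  (via S d e e)
FOLLOW(U) includes $ since U is the start symbol.
FOLLOW(U): U appears on no right-hand side. Thus FOLLOW(U) = {$}.
FOLLOW(T): in U->x T S, T is followed by S with FIRST {λ}; in U->x T S, the suffix after T is nullable, so FOLLOW(T) ⊇ FOLLOW(U) = {$}. Thus FOLLOW(T) = {$}.
For T -> S d e e: FIRST(S d e e) = {d}, so it goes in M[T, t] for t ∈ {d}.
For T -> λ: FIRST(λ) = {λ}, so it goes in M[T, t] for t ∈ {}; since λ ∈ FIRST, also for every t ∈ FOLLOW(T) = {$}.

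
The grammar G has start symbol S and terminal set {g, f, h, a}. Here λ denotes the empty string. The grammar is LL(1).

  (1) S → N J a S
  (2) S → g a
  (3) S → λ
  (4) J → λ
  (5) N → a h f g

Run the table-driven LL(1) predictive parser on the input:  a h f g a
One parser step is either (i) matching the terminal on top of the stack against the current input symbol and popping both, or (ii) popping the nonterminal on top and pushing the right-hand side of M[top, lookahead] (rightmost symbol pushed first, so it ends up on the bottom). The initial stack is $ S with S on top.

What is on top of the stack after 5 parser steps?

g

step 1: stack=$ S  input=a h f g a $  — expand S → N J a S
step 2: stack=$ S a J N  input=a h f g a $  — expand N → a h f g
step 3: stack=$ S a J g f h a  input=a h f g a $  — match a
step 4: stack=$ S a J g f h  input=h f g a $  — match h
step 5: stack=$ S a J g f  input=f g a $  — match f
Stack after step 5: $ S a J g (top = g).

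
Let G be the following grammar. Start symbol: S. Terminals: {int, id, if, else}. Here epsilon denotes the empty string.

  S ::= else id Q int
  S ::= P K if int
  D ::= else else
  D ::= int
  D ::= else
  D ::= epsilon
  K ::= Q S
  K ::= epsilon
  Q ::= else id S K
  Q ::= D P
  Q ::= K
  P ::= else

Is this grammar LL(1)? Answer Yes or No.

No

FIRST(S) = {else}
FIRST(D) = {epsilon, else, int}
FIRST(K) = {epsilon, else, int}
FIRST(Q) = {epsilon, else, int}
FIRST(P) = {else}
FOLLOW(S) = {$, else, if, int}
FOLLOW(D) = {else}
FOLLOW(K) = {else, if, int}
FOLLOW(Q) = {else, int}
FOLLOW(P) = {else, if, int}
Cell M[D, else] receives both D ::= else else and D ::= else and D ::= epsilon — the grammar is not LL(1).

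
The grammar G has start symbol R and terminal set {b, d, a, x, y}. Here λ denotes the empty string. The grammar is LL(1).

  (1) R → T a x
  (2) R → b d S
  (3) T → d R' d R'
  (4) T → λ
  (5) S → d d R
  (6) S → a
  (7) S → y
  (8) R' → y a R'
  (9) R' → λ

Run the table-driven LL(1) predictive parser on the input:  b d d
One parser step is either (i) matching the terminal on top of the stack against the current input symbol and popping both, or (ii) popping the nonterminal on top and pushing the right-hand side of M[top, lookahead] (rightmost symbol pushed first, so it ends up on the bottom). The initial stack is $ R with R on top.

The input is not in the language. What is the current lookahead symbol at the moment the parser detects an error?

step 1: stack=$ R  input=b d d $  — expand R → b d S
step 2: stack=$ S d b  input=b d d $  — match b
step 3: stack=$ S d  input=d d $  — match d
step 4: stack=$ S  input=d $  — expand S → d d R
step 5: stack=$ R d d  input=d $  — match d
step 6: stack=$ R d  input=$  — error: top is terminal d but lookahead is $

$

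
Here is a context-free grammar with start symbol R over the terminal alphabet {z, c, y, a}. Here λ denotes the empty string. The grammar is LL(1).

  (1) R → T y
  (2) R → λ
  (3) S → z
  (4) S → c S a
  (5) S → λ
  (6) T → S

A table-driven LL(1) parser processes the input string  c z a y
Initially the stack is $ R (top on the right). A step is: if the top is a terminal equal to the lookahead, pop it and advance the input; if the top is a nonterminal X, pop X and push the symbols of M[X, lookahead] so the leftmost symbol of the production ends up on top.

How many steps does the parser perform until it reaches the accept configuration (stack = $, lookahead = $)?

8

step 1: stack=$ R  input=c z a y $  — expand R → T y
step 2: stack=$ y T  input=c z a y $  — expand T → S
step 3: stack=$ y S  input=c z a y $  — expand S → c S a
step 4: stack=$ y a S c  input=c z a y $  — match c
step 5: stack=$ y a S  input=z a y $  — expand S → z
step 6: stack=$ y a z  input=z a y $  — match z
step 7: stack=$ y a  input=a y $  — match a
step 8: stack=$ y  input=y $  — match y
Accept reached after 8 steps.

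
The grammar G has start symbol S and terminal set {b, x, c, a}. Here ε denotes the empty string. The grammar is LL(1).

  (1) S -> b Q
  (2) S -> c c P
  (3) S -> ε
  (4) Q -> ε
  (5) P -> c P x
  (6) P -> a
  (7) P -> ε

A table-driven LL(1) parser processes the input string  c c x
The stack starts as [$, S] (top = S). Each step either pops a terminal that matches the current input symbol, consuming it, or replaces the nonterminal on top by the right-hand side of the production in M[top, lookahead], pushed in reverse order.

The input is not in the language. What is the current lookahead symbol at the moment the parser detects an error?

x

step 1: stack=$ S  input=c c x $  — expand S -> c c P
step 2: stack=$ P c c  input=c c x $  — match c
step 3: stack=$ P c  input=c x $  — match c
step 4: stack=$ P  input=x $  — expand P -> ε
step 5: stack=$  input=x $  — error: stack empty but input remains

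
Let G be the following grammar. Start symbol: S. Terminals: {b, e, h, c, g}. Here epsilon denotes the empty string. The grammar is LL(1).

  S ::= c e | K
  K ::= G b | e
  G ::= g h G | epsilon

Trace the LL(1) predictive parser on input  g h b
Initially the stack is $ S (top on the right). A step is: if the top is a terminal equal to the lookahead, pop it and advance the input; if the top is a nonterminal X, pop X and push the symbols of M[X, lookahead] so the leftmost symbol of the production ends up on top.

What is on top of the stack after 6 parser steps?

b

     Stack      Input    Action
  1  $ S        g h b $  expand S ::= K
  2  $ K        g h b $  expand K ::= G b
  3  $ b G      g h b $  expand G ::= g h G
  4  $ b G h g  g h b $  match g
  5  $ b G h    h b $    match h
  6  $ b G      b $      expand G ::= epsilon
Stack after step 6: $ b (top = b).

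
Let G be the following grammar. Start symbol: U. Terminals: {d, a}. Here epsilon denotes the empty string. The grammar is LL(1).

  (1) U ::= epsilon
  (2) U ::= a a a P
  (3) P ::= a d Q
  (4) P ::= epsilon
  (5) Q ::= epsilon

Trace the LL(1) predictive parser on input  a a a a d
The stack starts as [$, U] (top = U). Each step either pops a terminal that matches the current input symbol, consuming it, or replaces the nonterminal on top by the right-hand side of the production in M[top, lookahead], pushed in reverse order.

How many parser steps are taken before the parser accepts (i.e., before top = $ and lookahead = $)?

8

     Stack      Input        Action
  1  $ U        a a a a d $  expand U ::= a a a P
  2  $ P a a a  a a a a d $  match a
  3  $ P a a    a a a d $    match a
  4  $ P a      a a d $      match a
  5  $ P        a d $        expand P ::= a d Q
  6  $ Q d a    a d $        match a
  7  $ Q d      d $          match d
  8  $ Q        $            expand Q ::= epsilon
Accept reached after 8 steps.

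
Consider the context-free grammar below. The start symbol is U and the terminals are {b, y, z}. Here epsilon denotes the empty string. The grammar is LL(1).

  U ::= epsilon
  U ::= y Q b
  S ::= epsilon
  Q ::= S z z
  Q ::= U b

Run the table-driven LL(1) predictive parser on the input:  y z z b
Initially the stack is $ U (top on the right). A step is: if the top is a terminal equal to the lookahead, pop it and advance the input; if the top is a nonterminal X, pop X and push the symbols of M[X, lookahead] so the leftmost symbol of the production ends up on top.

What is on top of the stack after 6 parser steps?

b

     Stack      Input      Action
  1  $ U        y z z b $  expand U ::= y Q b
  2  $ b Q y    y z z b $  match y
  3  $ b Q      z z b $    expand Q ::= S z z
  4  $ b z z S  z z b $    expand S ::= epsilon
  5  $ b z z    z z b $    match z
  6  $ b z      z b $      match z
Stack after step 6: $ b (top = b).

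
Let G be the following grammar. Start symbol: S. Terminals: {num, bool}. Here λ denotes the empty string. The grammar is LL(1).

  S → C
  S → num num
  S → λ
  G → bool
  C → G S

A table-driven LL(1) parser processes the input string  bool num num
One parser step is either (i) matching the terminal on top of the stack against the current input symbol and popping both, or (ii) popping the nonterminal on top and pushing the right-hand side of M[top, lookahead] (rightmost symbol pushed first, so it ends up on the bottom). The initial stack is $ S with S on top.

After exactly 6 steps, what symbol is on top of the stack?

num

     Stack      Input           Action
  1  $ S        bool num num $  expand S → C
  2  $ C        bool num num $  expand C → G S
  3  $ S G      bool num num $  expand G → bool
  4  $ S bool   bool num num $  match bool
  5  $ S        num num $       expand S → num num
  6  $ num num  num num $       match num
Stack after step 6: $ num (top = num).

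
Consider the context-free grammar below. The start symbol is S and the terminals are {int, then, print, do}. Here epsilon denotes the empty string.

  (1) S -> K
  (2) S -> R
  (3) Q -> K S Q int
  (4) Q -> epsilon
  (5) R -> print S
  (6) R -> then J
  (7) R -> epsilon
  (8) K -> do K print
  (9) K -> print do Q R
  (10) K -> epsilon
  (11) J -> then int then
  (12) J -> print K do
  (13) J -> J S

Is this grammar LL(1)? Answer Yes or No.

FIRST(S) = {epsilon, do, print, then}
FIRST(Q) = {epsilon, do, int, print, then}
FIRST(R) = {epsilon, print, then}
FIRST(K) = {epsilon, do, print}
FIRST(J) = {print, then}
FOLLOW(S) = {$, do, int, print, then}
FOLLOW(Q) = {$, do, int, print, then}
FOLLOW(R) = {$, do, int, print, then}
FOLLOW(K) = {$, do, int, print, then}
FOLLOW(J) = {$, do, int, print, then}
Cell M[J, print] receives both J -> print K do and J -> J S — the grammar is not LL(1).

No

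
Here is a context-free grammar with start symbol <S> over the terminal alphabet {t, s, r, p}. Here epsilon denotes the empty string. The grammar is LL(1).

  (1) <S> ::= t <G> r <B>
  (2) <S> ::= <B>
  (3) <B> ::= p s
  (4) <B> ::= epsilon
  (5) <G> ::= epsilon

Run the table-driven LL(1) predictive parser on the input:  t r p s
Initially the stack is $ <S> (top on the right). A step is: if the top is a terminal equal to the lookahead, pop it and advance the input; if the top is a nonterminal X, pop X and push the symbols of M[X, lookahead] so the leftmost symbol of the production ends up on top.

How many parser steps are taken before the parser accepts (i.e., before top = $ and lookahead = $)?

7

step 1: stack=$ <S>  input=t r p s $  — expand <S> ::= t <G> r <B>
step 2: stack=$ <B> r <G> t  input=t r p s $  — match t
step 3: stack=$ <B> r <G>  input=r p s $  — expand <G> ::= epsilon
step 4: stack=$ <B> r  input=r p s $  — match r
step 5: stack=$ <B>  input=p s $  — expand <B> ::= p s
step 6: stack=$ s p  input=p s $  — match p
step 7: stack=$ s  input=s $  — match s
Accept reached after 7 steps.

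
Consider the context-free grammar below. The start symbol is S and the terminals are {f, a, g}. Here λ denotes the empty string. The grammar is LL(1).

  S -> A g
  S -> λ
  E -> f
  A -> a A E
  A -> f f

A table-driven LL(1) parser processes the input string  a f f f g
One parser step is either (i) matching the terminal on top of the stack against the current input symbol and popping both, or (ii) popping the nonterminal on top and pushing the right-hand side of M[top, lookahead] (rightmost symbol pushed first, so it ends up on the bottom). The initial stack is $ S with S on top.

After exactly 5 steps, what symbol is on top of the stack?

f

     Stack      Input        Action
  1  $ S        a f f f g $  expand S -> A g
  2  $ g A      a f f f g $  expand A -> a A E
  3  $ g E A a  a f f f g $  match a
  4  $ g E A    f f f g $    expand A -> f f
  5  $ g E f f  f f f g $    match f
Stack after step 5: $ g E f (top = f).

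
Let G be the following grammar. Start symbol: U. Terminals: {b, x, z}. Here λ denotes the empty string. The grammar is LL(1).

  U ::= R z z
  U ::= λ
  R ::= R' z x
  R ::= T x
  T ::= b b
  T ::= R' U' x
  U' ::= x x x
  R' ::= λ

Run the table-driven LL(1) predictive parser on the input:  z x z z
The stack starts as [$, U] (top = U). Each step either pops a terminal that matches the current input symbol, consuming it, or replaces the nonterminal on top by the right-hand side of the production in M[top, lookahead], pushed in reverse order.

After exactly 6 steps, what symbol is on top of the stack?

z

     Stack         Input      Action
  1  $ U           z x z z $  expand U ::= R z z
  2  $ z z R       z x z z $  expand R ::= R' z x
  3  $ z z x z R'  z x z z $  expand R' ::= λ
  4  $ z z x z     z x z z $  match z
  5  $ z z x       x z z $    match x
  6  $ z z         z z $      match z
Stack after step 6: $ z (top = z).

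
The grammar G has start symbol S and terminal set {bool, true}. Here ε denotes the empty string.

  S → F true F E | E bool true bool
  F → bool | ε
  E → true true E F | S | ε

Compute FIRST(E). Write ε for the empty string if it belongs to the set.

FIRST(F) = {ε, bool}
FIRST(S) = {bool, true}  (via F true F E, E bool true bool)
FIRST(E) = {ε, bool, true}  (via S)

{ε, bool, true}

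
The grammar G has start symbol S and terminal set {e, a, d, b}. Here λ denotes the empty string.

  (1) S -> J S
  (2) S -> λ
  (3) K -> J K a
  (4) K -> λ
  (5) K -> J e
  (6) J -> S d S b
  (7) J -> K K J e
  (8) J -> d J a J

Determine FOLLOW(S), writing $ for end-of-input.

{$, b, d}

FIRST(S): from S->J S we get {d}; from S->λ we get {λ}. So FIRST(S) = {λ, d}.
FIRST(K): from K->J K a we get {d}; from K->λ we get {λ}; from K->J e we get {d}. So FIRST(K) = {λ, d}.
FIRST(J): from J->S d S b we get {d}; from J->K K J e we get {d}; from J->d J a J we get {d}. So FIRST(J) = {d}.
FOLLOW(S) includes $ since S is the start symbol.
FOLLOW(S): in S->J S, the suffix after S is empty (adds nothing new); in J->S d S b (occurrence 1), S is followed by d S b with FIRST {d}; in J->S d S b (occurrence 2), S is followed by b with FIRST {b}. Thus FOLLOW(S) = {$, b, d}.
FOLLOW(K): in K->J K a, K is followed by a with FIRST {a}; in J->K K J e (occurrence 1), K is followed by K J e with FIRST {d}; in J->K K J e (occurrence 2), K is followed by J e with FIRST {d}. Thus FOLLOW(K) = {a, d}.
FOLLOW(J): in S->J S, J is followed by S with FIRST {λ, d}; in S->J S, the suffix after J is nullable, so FOLLOW(J) ⊇ FOLLOW(S) = {$, b, d}; in K->J K a, J is followed by K a with FIRST {a, d}; in K->J e, J is followed by e with FIRST {e}; in J->K K J e, J is followed by e with FIRST {e}; in J->d J a J (occurrence 1), J is followed by a J with FIRST {a}; in J->d J a J (occurrence 2), the suffix after J is empty (adds nothing new). Thus FOLLOW(J) = {$, a, b, d, e}.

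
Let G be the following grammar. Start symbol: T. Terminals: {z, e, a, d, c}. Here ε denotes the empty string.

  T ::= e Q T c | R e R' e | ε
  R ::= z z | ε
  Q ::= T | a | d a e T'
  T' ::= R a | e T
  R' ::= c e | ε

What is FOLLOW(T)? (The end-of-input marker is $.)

{$, c, e, z}

FIRST(R): from R::=z z we get {z}; from R::=ε we get {ε}. So FIRST(R) = {ε, z}.
FIRST(R'): from R'::=c e we get {c}; from R'::=ε we get {ε}. So FIRST(R') = {ε, c}.
FIRST(T): from T::=e Q T c we get {e}; from T::=R e R' e we get {e, z}; from T::=ε we get {ε}. So FIRST(T) = {ε, e, z}.
FIRST(T'): from T'::=R a we get {a, z}; from T'::=e T we get {e}. So FIRST(T') = {a, e, z}.
FIRST(Q): from Q::=T we get {ε, e, z}; from Q::=a we get {a}; from Q::=d a e T' we get {d}. So FIRST(Q) = {ε, a, d, e, z}.
FOLLOW(T) includes $ since T is the start symbol.
FOLLOW(R): in T::=R e R' e, R is followed by e R' e with FIRST {e}; in T'::=R a, R is followed by a with FIRST {a}. Thus FOLLOW(R) = {a, e}.
FOLLOW(Q): in T::=e Q T c, Q is followed by T c with FIRST {c, e, z}. Thus FOLLOW(Q) = {c, e, z}.
FOLLOW(T'): in Q::=d a e T', the suffix after T' is empty, so FOLLOW(T') ⊇ FOLLOW(Q) = {c, e, z}. Thus FOLLOW(T') = {c, e, z}.
FOLLOW(T): in T::=e Q T c, T is followed by c with FIRST {c}; in Q::=T, the suffix after T is empty, so FOLLOW(T) ⊇ FOLLOW(Q) = {c, e, z}; in T'::=e T, the suffix after T is empty, so FOLLOW(T) ⊇ FOLLOW(T') = {c, e, z}. Thus FOLLOW(T) = {$, c, e, z}.
FOLLOW(R'): in T::=R e R' e, R' is followed by e with FIRST {e}. Thus FOLLOW(R') = {e}.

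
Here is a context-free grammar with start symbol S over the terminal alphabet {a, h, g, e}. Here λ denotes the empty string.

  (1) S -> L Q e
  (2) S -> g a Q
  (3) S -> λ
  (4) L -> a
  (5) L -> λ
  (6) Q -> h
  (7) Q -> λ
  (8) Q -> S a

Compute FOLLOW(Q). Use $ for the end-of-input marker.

FIRST(L): from L->a we get {a}; from L->λ we get {λ}. So FIRST(L) = {λ, a}.
FIRST(S): from S->L Q e we get {a, e, g, h}; from S->g a Q we get {g}; from S->λ we get {λ}. So FIRST(S) = {λ, a, e, g, h}.
FIRST(Q): from Q->h we get {h}; from Q->λ we get {λ}; from Q->S a we get {a, e, g, h}. So FIRST(Q) = {λ, a, e, g, h}.
FOLLOW(S) includes $ since S is the start symbol.
FOLLOW(S): in Q->S a, S is followed by a with FIRST {a}. Thus FOLLOW(S) = {$, a}.
FOLLOW(L): in S->L Q e, L is followed by Q e with FIRST {a, e, g, h}. Thus FOLLOW(L) = {a, e, g, h}.
FOLLOW(Q): in S->L Q e, Q is followed by e with FIRST {e}; in S->g a Q, the suffix after Q is empty, so FOLLOW(Q) ⊇ FOLLOW(S) = {$, a}. Thus FOLLOW(Q) = {$, a, e}.

{$, a, e}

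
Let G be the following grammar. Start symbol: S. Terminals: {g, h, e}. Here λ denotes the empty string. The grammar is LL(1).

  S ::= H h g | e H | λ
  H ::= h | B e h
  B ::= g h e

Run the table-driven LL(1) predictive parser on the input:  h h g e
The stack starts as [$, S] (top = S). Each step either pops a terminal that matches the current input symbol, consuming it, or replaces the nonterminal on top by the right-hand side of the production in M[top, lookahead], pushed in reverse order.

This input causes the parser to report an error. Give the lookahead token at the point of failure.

     Stack    Input      Action
  1  $ S      h h g e $  expand S ::= H h g
  2  $ g h H  h h g e $  expand H ::= h
  3  $ g h h  h h g e $  match h
  4  $ g h    h g e $    match h
  5  $ g      g e $      match g
  6  $        e $        error: stack empty but input remains

e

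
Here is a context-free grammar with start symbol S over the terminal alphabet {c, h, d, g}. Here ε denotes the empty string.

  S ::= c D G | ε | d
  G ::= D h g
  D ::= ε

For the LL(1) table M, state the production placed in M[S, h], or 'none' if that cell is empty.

FIRST(S) = {ε, c, d}
FIRST(D) = {ε}
FIRST(G) = {h}  (via D h g)
FOLLOW(S) includes $ since S is the start symbol.
FOLLOW(S): S appears on no right-hand side. Thus FOLLOW(S) = {$}.
For S ::= c D G: FIRST(c D G) = {c}, so it goes in M[S, t] for t ∈ {c}.
For S ::= ε: FIRST(ε) = {ε}, so it goes in M[S, t] for t ∈ {}; since ε ∈ FIRST, also for every t ∈ FOLLOW(S) = {$}.
For S ::= d: FIRST(d) = {d}, so it goes in M[S, t] for t ∈ {d}.
None of these place a production in M[S, h].

none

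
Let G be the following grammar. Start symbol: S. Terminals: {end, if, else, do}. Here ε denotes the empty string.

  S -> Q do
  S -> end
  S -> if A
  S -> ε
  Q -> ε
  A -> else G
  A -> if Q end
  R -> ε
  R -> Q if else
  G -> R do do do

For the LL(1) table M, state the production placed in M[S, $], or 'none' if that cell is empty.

FIRST(Q): from Q->ε we get {ε}. So FIRST(Q) = {ε}.
FIRST(A): from A->else G we get {else}; from A->if Q end we get {if}. So FIRST(A) = {else, if}.
FIRST(S): from S->Q do we get {do}; from S->end we get {end}; from S->if A we get {if}; from S->ε we get {ε}. So FIRST(S) = {ε, do, end, if}.
FIRST(R): from R->ε we get {ε}; from R->Q if else we get {if}. So FIRST(R) = {ε, if}.
FIRST(G): from G->R do do do we get {do, if}. So FIRST(G) = {do, if}.
FOLLOW(S) includes $ since S is the start symbol.
FOLLOW(S): S appears on no right-hand side. Thus FOLLOW(S) = {$}.
For S -> Q do: FIRST(Q do) = {do}, so it goes in M[S, t] for t ∈ {do}.
For S -> end: FIRST(end) = {end}, so it goes in M[S, t] for t ∈ {end}.
For S -> if A: FIRST(if A) = {if}, so it goes in M[S, t] for t ∈ {if}.
For S -> ε: FIRST(ε) = {ε}, so it goes in M[S, t] for t ∈ {}; since ε ∈ FIRST, also for every t ∈ FOLLOW(S) = {$}.

S -> ε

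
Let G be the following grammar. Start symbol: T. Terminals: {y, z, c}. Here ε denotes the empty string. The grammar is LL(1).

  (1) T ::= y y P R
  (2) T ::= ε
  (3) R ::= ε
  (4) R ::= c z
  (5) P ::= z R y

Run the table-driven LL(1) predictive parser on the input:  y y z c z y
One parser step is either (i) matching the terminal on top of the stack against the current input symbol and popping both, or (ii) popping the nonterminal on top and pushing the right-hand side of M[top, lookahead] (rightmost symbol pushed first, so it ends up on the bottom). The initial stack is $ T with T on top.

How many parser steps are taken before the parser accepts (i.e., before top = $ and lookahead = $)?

      Stack      Input          Action
   1  $ T        y y z c z y $  expand T ::= y y P R
   2  $ R P y y  y y z c z y $  match y
   3  $ R P y    y z c z y $    match y
   4  $ R P      z c z y $      expand P ::= z R y
   5  $ R y R z  z c z y $      match z
   6  $ R y R    c z y $        expand R ::= c z
   7  $ R y z c  c z y $        match c
   8  $ R y z    z y $          match z
   9  $ R y      y $            match y
  10  $ R        $              expand R ::= ε
Accept reached after 10 steps.

10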